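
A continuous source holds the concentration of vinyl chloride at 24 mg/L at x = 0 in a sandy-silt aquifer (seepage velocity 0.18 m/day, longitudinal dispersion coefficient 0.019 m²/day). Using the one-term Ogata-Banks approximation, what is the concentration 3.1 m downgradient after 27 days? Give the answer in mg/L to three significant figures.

23.0 mg/L

For a continuous step input, C/C₀ ≈ ½·erfc((x−vt)/(2√(Dt))).
vt = 0.18 × 27 = 4.86 m and 2√(Dt) = 2√(0.019 × 27) = 1.432 m.
Argument (x−vt)/(2√(Dt)) = (3.1 − 4.86)/1.432 = -1.229; ½·erfc(-1.229) = 0.9589.
C = 24 × 0.9589 = 23.0 mg/L.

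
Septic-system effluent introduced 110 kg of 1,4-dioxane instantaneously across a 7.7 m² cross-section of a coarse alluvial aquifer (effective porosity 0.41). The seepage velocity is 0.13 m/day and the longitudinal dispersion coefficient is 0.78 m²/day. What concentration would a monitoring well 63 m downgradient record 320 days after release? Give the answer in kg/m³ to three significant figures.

For an instantaneous plane source, C(x,t) = M/(n_e·A·√(4πDt)) · exp(−(x−vt)²/(4Dt)), with n_e·A the pore (flow) area.
Plume center vt = 0.13 × 320 = 41.6 m, so the well at 63 m is 21.4 m downgradient of the peak.
√(4πDt) = 56.01 m, giving peak height M/(n_e·A·√(4πDt)) = 110/(0.41 × 7.7 × 56.01) = 0.6221 kg/m³.
(x−vt)²/(4Dt) = (21.4)²/(4 × 0.78 × 320) = 0.4587; exp(−0.4587) = 0.6321.
C = 0.6221 × 0.6321 = 0.393 kg/m³.

0.393 kg/m³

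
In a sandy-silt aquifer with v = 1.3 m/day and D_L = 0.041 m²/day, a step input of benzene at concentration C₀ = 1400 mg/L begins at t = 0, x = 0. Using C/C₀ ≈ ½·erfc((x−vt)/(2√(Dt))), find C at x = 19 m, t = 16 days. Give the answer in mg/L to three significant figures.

1320 mg/L

For a continuous step input, C/C₀ ≈ ½·erfc((x−vt)/(2√(Dt))).
vt = 1.3 × 16 = 20.8 m and 2√(Dt) = 2√(0.041 × 16) = 1.620 m.
Argument (x−vt)/(2√(Dt)) = (19 − 20.8)/1.620 = -1.111; ½·erfc(-1.111) = 0.9419.
C = 1400 × 0.9419 = 1320 mg/L.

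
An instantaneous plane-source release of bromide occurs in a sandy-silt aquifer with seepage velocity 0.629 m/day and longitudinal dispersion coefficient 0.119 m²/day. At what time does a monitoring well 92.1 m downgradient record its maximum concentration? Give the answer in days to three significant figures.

For the 1D instantaneous-source solution, setting ∂C/∂t = 0 at fixed x gives v²t² + 2Dt − x² = 0, so t = (√(D² + v²x²) − D)/v².
√(D² + v²x²) = √(0.119² + 0.629² × 92.1²) = 57.93; v² = 0.395641.
t = (57.93 − 0.119)/0.395641 = 146 days (vs. the pure-advection estimate x/v = 146 d).

146 days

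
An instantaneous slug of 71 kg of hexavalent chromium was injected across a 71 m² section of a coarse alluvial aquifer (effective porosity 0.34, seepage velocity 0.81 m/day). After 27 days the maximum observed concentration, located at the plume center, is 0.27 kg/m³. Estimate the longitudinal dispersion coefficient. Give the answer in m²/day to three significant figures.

0.350 m²/day

At the plume center C_max = M/(n_e·A·√(4πDt)), so D = M²/(4πt·(n_e·A·C_max)²).
n_e·A·C_max = 0.34 × 71 × 0.27 = 6.518 kg/m.
D = 71²/(4π × 27 × 6.518²) = 0.350 m²/day.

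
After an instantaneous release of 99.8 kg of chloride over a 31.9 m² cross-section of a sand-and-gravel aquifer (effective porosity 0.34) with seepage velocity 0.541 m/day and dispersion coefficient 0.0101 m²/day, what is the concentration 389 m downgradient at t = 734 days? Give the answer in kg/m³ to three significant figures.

For an instantaneous plane source, C(x,t) = M/(n_e·A·√(4πDt)) · exp(−(x−vt)²/(4Dt)), with n_e·A the pore (flow) area.
Plume center vt = 0.541 × 734 = 397.094 m, so the well at 389 m is 8.094 m upgradient of the peak.
√(4πDt) = 9.652 m, giving peak height M/(n_e·A·√(4πDt)) = 99.8/(0.34 × 31.9 × 9.652) = 0.9533 kg/m³.
(x−vt)²/(4Dt) = (-8.094)²/(4 × 0.0101 × 734) = 2.209; exp(−2.209) = 0.1098.
C = 0.9533 × 0.1098 = 0.105 kg/m³.

0.105 kg/m³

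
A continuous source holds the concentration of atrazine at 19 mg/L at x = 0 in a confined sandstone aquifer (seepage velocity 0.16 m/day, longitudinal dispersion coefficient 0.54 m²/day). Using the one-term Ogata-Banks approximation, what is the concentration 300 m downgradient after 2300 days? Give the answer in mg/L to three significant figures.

For a continuous step input, C/C₀ ≈ ½·erfc((x−vt)/(2√(Dt))).
vt = 0.16 × 2300 = 368 m and 2√(Dt) = 2√(0.54 × 2300) = 70.48 m.
Argument (x−vt)/(2√(Dt)) = (300 − 368)/70.48 = -0.9648; ½·erfc(-0.9648) = 0.9138.
C = 19 × 0.9138 = 17.4 mg/L.

17.4 mg/L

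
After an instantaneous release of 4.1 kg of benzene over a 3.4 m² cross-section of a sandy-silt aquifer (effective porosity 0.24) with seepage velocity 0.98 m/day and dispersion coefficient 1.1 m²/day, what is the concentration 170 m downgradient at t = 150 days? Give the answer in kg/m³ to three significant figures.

0.0495 kg/m³

For an instantaneous plane source, C(x,t) = M/(n_e·A·√(4πDt)) · exp(−(x−vt)²/(4Dt)), with n_e·A the pore (flow) area.
Plume center vt = 0.98 × 150 = 147 m, so the well at 170 m is 23 m downgradient of the peak.
√(4πDt) = 45.54 m, giving peak height M/(n_e·A·√(4πDt)) = 4.1/(0.24 × 3.4 × 45.54) = 0.1103 kg/m³.
(x−vt)²/(4Dt) = (23)²/(4 × 1.1 × 150) = 0.8015; exp(−0.8015) = 0.4487.
C = 0.1103 × 0.4487 = 0.0495 kg/m³.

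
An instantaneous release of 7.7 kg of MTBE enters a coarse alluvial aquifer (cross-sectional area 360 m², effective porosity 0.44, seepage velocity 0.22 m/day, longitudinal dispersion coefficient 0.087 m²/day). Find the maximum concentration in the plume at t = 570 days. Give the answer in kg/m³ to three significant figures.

0.00195 kg/m³

The peak of an instantaneous 1D plume sits at x = vt; there the Gaussian factor is 1 and C_max = M/(n_e·A·√(4πDt)), where n_e·A is the pore area the mass is dissolved in.
√(4πDt) = √(4π × 0.087 × 570) = 24.96 m, so C_max = 7.7/(0.44 × 360 × 24.96) = 0.00195 kg/m³.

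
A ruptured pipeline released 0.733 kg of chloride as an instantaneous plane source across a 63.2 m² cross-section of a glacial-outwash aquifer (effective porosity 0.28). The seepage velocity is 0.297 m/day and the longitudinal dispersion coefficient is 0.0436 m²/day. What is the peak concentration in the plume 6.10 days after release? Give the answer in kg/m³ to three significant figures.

0.0227 kg/m³

The peak of an instantaneous 1D plume sits at x = vt; there the Gaussian factor is 1 and C_max = M/(n_e·A·√(4πDt)), where n_e·A is the pore area the mass is dissolved in.
√(4πDt) = √(4π × 0.0436 × 6.10) = 1.828 m, so C_max = 0.733/(0.28 × 63.2 × 1.828) = 0.0227 kg/m³.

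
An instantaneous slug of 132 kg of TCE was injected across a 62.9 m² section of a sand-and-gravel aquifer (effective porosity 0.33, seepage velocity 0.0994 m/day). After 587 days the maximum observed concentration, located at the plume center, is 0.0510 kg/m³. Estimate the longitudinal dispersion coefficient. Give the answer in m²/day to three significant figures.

2.11 m²/day

At the plume center C_max = M/(n_e·A·√(4πDt)), so D = M²/(4πt·(n_e·A·C_max)²).
n_e·A·C_max = 0.33 × 62.9 × 0.0510 = 1.059 kg/m.
D = 132²/(4π × 587 × 1.059²) = 2.11 m²/day.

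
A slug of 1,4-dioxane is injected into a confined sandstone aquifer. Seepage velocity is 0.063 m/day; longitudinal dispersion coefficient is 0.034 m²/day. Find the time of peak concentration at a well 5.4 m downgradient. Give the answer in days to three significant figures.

77.6 days

For the 1D instantaneous-source solution, setting ∂C/∂t = 0 at fixed x gives v²t² + 2Dt − x² = 0, so t = (√(D² + v²x²) − D)/v².
√(D² + v²x²) = √(0.034² + 0.063² × 5.4²) = 0.3419; v² = 0.003969.
t = (0.3419 − 0.034)/0.003969 = 77.6 days (vs. the pure-advection estimate x/v = 85.7 d).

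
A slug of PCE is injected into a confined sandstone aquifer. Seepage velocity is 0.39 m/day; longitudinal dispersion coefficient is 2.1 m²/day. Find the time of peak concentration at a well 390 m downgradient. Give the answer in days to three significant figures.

For the 1D instantaneous-source solution, setting ∂C/∂t = 0 at fixed x gives v²t² + 2Dt − x² = 0, so t = (√(D² + v²x²) − D)/v².
√(D² + v²x²) = √(2.1² + 0.39² × 390²) = 152.1; v² = 0.1521.
t = (152.1 − 2.1)/0.1521 = 986 days (vs. the pure-advection estimate x/v = 1000 d).

986 days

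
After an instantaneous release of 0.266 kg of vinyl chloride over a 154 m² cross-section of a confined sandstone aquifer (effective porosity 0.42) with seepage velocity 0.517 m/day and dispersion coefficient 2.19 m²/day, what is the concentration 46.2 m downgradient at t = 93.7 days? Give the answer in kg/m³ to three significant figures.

8.05e-05 kg/m³

For an instantaneous plane source, C(x,t) = M/(n_e·A·√(4πDt)) · exp(−(x−vt)²/(4Dt)), with n_e·A the pore (flow) area.
Plume center vt = 0.517 × 93.7 = 48.4429 m, so the well at 46.2 m is 2.2429 m upgradient of the peak.
√(4πDt) = 50.78 m, giving peak height M/(n_e·A·√(4πDt)) = 0.266/(0.42 × 154 × 50.78) = 8.099e-05 kg/m³.
(x−vt)²/(4Dt) = (-2.2429)²/(4 × 2.19 × 93.7) = 0.006129; exp(−0.006129) = 0.9939.
C = 8.099e-05 × 0.9939 = 8.05e-05 kg/m³.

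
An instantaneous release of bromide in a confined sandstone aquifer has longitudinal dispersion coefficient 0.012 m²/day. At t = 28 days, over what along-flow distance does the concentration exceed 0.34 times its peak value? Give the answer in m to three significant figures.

The plume is Gaussian with σ = √(2Dt) = √(2 × 0.012 × 28) = 0.8198 m.
C/C_peak = exp(−Δx²/(2σ²)) = 0.34 ⇒ Δx = σ·√(−2 ln 0.34) = 0.8198 × 1.469 = 1.204 m.
Width = 2Δx = 2.41 m.

2.41 m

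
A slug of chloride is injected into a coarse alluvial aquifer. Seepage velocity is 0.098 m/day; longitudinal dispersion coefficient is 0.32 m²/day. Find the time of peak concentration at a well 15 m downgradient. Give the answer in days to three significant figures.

For the 1D instantaneous-source solution, setting ∂C/∂t = 0 at fixed x gives v²t² + 2Dt − x² = 0, so t = (√(D² + v²x²) − D)/v².
√(D² + v²x²) = √(0.32² + 0.098² × 15²) = 1.504; v² = 0.009604.
t = (1.504 − 0.32)/0.009604 = 123 days (vs. the pure-advection estimate x/v = 153 d).

123 days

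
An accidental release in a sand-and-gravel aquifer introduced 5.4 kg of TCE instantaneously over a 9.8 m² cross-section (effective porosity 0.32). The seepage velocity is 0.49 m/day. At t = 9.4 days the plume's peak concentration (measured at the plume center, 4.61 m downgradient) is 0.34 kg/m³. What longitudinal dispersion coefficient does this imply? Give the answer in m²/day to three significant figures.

0.217 m²/day

At the plume center C_max = M/(n_e·A·√(4πDt)), so D = M²/(4πt·(n_e·A·C_max)²).
n_e·A·C_max = 0.32 × 9.8 × 0.34 = 1.066 kg/m.
D = 5.4²/(4π × 9.4 × 1.066²) = 0.217 m²/day.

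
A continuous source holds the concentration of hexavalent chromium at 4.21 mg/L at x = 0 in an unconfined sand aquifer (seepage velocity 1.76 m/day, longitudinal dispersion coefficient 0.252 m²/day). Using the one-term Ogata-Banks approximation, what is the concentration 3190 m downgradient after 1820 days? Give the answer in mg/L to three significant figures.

For a continuous step input, C/C₀ ≈ ½·erfc((x−vt)/(2√(Dt))).
vt = 1.76 × 1820 = 3203.2 m and 2√(Dt) = 2√(0.252 × 1820) = 42.83 m.
Argument (x−vt)/(2√(Dt)) = (3190 − 3203.2)/42.83 = -0.3082; ½·erfc(-0.3082) = 0.6685.
C = 4.21 × 0.6685 = 2.81 mg/L.

2.81 mg/L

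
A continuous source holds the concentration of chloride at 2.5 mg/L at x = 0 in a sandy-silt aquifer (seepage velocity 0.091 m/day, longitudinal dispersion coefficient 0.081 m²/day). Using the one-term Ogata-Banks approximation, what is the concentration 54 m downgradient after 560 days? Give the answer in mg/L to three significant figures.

For a continuous step input, C/C₀ ≈ ½·erfc((x−vt)/(2√(Dt))).
vt = 0.091 × 560 = 50.96 m and 2√(Dt) = 2√(0.081 × 560) = 13.47 m.
Argument (x−vt)/(2√(Dt)) = (54 − 50.96)/13.47 = 0.2257; ½·erfc(0.2257) = 0.3748.
C = 2.5 × 0.3748 = 0.937 mg/L.

0.937 mg/L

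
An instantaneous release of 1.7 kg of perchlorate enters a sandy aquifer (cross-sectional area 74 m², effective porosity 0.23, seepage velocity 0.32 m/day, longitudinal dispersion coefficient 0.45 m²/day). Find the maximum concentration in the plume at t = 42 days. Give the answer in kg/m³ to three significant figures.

0.00648 kg/m³

The peak of an instantaneous 1D plume sits at x = vt; there the Gaussian factor is 1 and C_max = M/(n_e·A·√(4πDt)), where n_e·A is the pore area the mass is dissolved in.
√(4πDt) = √(4π × 0.45 × 42) = 15.41 m, so C_max = 1.7/(0.23 × 74 × 15.41) = 0.00648 kg/m³.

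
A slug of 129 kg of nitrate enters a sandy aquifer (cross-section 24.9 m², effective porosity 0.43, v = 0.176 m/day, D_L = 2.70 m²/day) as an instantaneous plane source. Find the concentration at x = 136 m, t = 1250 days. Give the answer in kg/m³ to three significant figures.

For an instantaneous plane source, C(x,t) = M/(n_e·A·√(4πDt)) · exp(−(x−vt)²/(4Dt)), with n_e·A the pore (flow) area.
Plume center vt = 0.176 × 1250 = 220 m, so the well at 136 m is 84 m upgradient of the peak.
√(4πDt) = 205.9 m, giving peak height M/(n_e·A·√(4πDt)) = 129/(0.43 × 24.9 × 205.9) = 0.05851 kg/m³.
(x−vt)²/(4Dt) = (-84)²/(4 × 2.70 × 1250) = 0.5227; exp(−0.5227) = 0.5929.
C = 0.05851 × 0.5929 = 0.0347 kg/m³.

0.0347 kg/m³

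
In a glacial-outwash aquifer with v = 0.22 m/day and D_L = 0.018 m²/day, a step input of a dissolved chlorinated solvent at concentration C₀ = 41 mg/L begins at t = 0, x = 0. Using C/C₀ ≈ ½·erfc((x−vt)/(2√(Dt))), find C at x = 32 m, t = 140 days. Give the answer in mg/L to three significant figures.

12.2 mg/L

For a continuous step input, C/C₀ ≈ ½·erfc((x−vt)/(2√(Dt))).
vt = 0.22 × 140 = 30.8 m and 2√(Dt) = 2√(0.018 × 140) = 3.175 m.
Argument (x−vt)/(2√(Dt)) = (32 − 30.8)/3.175 = 0.3780; ½·erfc(0.3780) = 0.2965.
C = 41 × 0.2965 = 12.2 mg/L.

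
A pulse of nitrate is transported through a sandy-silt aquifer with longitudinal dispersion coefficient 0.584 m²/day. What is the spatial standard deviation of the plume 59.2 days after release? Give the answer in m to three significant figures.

Dispersive spreading gives a Gaussian with σ² = 2Dt; advection only shifts the center.
σ = √(2 × 0.584 × 59.2) = 8.32 m.

8.32 m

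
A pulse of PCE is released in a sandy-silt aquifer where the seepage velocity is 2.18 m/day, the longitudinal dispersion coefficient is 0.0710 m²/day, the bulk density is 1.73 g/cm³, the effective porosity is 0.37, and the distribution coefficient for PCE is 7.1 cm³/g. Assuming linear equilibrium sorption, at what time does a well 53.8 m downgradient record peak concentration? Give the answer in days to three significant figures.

843 days

Retardation factor R = 1 + ρ_b·K_d/n = 1 + 1.73 × 7.1/0.37 = 34.20.
Sorption retards both mechanisms: v_R = v/R = 0.06374 m/day, D_R = D/R = 0.002076 m²/day.
Peak time from v_R²t² + 2D_R t − x² = 0: t = (√(D_R² + v_R²x²) − D_R)/v_R².
√(D_R² + v_R²x²) = √(0.002076² + 0.06374² × 53.8²) = 3.429; v_R² = 0.004063.
t = (3.429 − 0.002076)/0.004063 = 843 days.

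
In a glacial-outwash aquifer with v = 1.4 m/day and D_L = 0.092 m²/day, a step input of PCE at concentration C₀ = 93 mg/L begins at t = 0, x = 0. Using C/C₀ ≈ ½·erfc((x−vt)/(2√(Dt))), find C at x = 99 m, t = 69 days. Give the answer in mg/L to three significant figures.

For a continuous step input, C/C₀ ≈ ½·erfc((x−vt)/(2√(Dt))).
vt = 1.4 × 69 = 96.6 m and 2√(Dt) = 2√(0.092 × 69) = 5.039 m.
Argument (x−vt)/(2√(Dt)) = (99 − 96.6)/5.039 = 0.4763; ½·erfc(0.4763) = 0.2503.
C = 93 × 0.2503 = 23.3 mg/L.

23.3 mg/L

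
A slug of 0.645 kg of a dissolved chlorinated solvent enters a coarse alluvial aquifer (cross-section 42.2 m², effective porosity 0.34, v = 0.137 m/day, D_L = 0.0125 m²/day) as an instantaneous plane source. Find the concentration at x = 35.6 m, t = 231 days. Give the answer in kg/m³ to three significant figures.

For an instantaneous plane source, C(x,t) = M/(n_e·A·√(4πDt)) · exp(−(x−vt)²/(4Dt)), with n_e·A the pore (flow) area.
Plume center vt = 0.137 × 231 = 31.647 m, so the well at 35.6 m is 3.953 m downgradient of the peak.
√(4πDt) = 6.024 m, giving peak height M/(n_e·A·√(4πDt)) = 0.645/(0.34 × 42.2 × 6.024) = 0.007462 kg/m³.
(x−vt)²/(4Dt) = (3.953)²/(4 × 0.0125 × 231) = 1.353; exp(−1.353) = 0.2585.
C = 0.007462 × 0.2585 = 0.00193 kg/m³.

0.00193 kg/m³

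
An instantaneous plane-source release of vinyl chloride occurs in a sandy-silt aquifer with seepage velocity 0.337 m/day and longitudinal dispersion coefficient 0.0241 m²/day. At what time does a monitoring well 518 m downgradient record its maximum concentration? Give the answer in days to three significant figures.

1540 days

For the 1D instantaneous-source solution, setting ∂C/∂t = 0 at fixed x gives v²t² + 2Dt − x² = 0, so t = (√(D² + v²x²) − D)/v².
√(D² + v²x²) = √(0.0241² + 0.337² × 518²) = 174.6; v² = 0.113569.
t = (174.6 − 0.0241)/0.113569 = 1540 days (vs. the pure-advection estimate x/v = 1540 d).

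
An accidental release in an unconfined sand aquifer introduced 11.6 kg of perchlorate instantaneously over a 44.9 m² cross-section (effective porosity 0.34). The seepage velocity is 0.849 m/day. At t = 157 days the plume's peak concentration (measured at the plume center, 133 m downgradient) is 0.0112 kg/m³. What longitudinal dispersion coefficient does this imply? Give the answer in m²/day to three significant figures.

At the plume center C_max = M/(n_e·A·√(4πDt)), so D = M²/(4πt·(n_e·A·C_max)²).
n_e·A·C_max = 0.34 × 44.9 × 0.0112 = 0.1710 kg/m.
D = 11.6²/(4π × 157 × 0.1710²) = 2.33 m²/day.

2.33 m²/day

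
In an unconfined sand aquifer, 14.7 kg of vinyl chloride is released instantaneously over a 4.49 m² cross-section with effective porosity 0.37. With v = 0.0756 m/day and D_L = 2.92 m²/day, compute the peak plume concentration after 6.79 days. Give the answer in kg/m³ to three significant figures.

0.561 kg/m³

The peak of an instantaneous 1D plume sits at x = vt; there the Gaussian factor is 1 and C_max = M/(n_e·A·√(4πDt)), where n_e·A is the pore area the mass is dissolved in.
√(4πDt) = √(4π × 2.92 × 6.79) = 15.78 m, so C_max = 14.7/(0.37 × 4.49 × 15.78) = 0.561 kg/m³.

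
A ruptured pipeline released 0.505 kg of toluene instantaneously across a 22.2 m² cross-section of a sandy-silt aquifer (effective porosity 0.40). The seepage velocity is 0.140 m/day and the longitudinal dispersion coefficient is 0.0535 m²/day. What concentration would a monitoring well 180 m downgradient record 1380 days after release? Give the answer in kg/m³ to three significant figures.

0.00103 kg/m³

For an instantaneous plane source, C(x,t) = M/(n_e·A·√(4πDt)) · exp(−(x−vt)²/(4Dt)), with n_e·A the pore (flow) area.
Plume center vt = 0.140 × 1380 = 193.2 m, so the well at 180 m is 13.2 m upgradient of the peak.
√(4πDt) = 30.46 m, giving peak height M/(n_e·A·√(4πDt)) = 0.505/(0.40 × 22.2 × 30.46) = 0.001867 kg/m³.
(x−vt)²/(4Dt) = (-13.2)²/(4 × 0.0535 × 1380) = 0.5900; exp(−0.5900) = 0.5543.
C = 0.001867 × 0.5543 = 0.00103 kg/m³.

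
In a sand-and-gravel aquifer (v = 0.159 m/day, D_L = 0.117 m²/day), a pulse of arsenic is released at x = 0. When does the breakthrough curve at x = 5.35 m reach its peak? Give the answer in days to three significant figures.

29.3 days

For the 1D instantaneous-source solution, setting ∂C/∂t = 0 at fixed x gives v²t² + 2Dt − x² = 0, so t = (√(D² + v²x²) − D)/v².
√(D² + v²x²) = √(0.117² + 0.159² × 5.35²) = 0.8587; v² = 0.025281.
t = (0.8587 − 0.117)/0.025281 = 29.3 days (vs. the pure-advection estimate x/v = 33.6 d).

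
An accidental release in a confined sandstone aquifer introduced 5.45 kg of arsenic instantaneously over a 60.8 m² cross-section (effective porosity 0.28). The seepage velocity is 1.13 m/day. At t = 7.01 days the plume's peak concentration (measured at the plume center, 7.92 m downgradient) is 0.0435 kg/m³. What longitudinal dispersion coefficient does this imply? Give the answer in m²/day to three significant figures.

At the plume center C_max = M/(n_e·A·√(4πDt)), so D = M²/(4πt·(n_e·A·C_max)²).
n_e·A·C_max = 0.28 × 60.8 × 0.0435 = 0.7405 kg/m.
D = 5.45²/(4π × 7.01 × 0.7405²) = 0.615 m²/day.

0.615 m²/day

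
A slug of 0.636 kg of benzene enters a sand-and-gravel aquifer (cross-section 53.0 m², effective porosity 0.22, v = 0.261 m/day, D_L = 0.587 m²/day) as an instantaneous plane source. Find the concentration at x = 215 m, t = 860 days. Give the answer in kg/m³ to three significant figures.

For an instantaneous plane source, C(x,t) = M/(n_e·A·√(4πDt)) · exp(−(x−vt)²/(4Dt)), with n_e·A the pore (flow) area.
Plume center vt = 0.261 × 860 = 224.46 m, so the well at 215 m is 9.46 m upgradient of the peak.
√(4πDt) = 79.65 m, giving peak height M/(n_e·A·√(4πDt)) = 0.636/(0.22 × 53.0 × 79.65) = 0.0006848 kg/m³.
(x−vt)²/(4Dt) = (-9.46)²/(4 × 0.587 × 860) = 0.04432; exp(−0.04432) = 0.9566.
C = 0.0006848 × 0.9566 = 0.000655 kg/m³.

0.000655 kg/m³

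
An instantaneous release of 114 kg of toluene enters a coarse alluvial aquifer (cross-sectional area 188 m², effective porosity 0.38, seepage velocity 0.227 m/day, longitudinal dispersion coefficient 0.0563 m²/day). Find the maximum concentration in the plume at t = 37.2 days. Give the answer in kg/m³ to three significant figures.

The peak of an instantaneous 1D plume sits at x = vt; there the Gaussian factor is 1 and C_max = M/(n_e·A·√(4πDt)), where n_e·A is the pore area the mass is dissolved in.
√(4πDt) = √(4π × 0.0563 × 37.2) = 5.130 m, so C_max = 114/(0.38 × 188 × 5.130) = 0.311 kg/m³.

0.311 kg/m³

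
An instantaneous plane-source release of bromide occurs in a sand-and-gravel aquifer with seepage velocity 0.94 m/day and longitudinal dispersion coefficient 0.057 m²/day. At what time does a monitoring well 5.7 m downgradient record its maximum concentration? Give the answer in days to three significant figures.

For the 1D instantaneous-source solution, setting ∂C/∂t = 0 at fixed x gives v²t² + 2Dt − x² = 0, so t = (√(D² + v²x²) − D)/v².
√(D² + v²x²) = √(0.057² + 0.94² × 5.7²) = 5.358; v² = 0.8836.
t = (5.358 − 0.057)/0.8836 = 6.00 days (vs. the pure-advection estimate x/v = 6.06 d).

6.00 days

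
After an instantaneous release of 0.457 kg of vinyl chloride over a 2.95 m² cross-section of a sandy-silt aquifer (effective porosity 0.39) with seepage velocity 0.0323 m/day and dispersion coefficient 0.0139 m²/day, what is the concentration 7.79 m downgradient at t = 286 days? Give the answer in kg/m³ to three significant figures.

For an instantaneous plane source, C(x,t) = M/(n_e·A·√(4πDt)) · exp(−(x−vt)²/(4Dt)), with n_e·A the pore (flow) area.
Plume center vt = 0.0323 × 286 = 9.2378 m, so the well at 7.79 m is 1.4478 m upgradient of the peak.
√(4πDt) = 7.068 m, giving peak height M/(n_e·A·√(4πDt)) = 0.457/(0.39 × 2.95 × 7.068) = 0.05620 kg/m³.
(x−vt)²/(4Dt) = (-1.4478)²/(4 × 0.0139 × 286) = 0.1318; exp(−0.1318) = 0.8765.
C = 0.05620 × 0.8765 = 0.0493 kg/m³.

0.0493 kg/m³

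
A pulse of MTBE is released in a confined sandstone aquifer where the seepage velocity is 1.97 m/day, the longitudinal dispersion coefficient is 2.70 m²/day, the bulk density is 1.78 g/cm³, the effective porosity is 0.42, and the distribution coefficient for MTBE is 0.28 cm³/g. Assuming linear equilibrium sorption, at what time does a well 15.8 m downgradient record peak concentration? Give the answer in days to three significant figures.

16.1 days

Retardation factor R = 1 + ρ_b·K_d/n = 1 + 1.78 × 0.28/0.42 = 2.187.
Sorption retards both mechanisms: v_R = v/R = 0.9008 m/day, D_R = D/R = 1.235 m²/day.
Peak time from v_R²t² + 2D_R t − x² = 0: t = (√(D_R² + v_R²x²) − D_R)/v_R².
√(D_R² + v_R²x²) = √(1.235² + 0.9008² × 15.8²) = 14.29; v_R² = 0.8114.
t = (14.29 − 1.235)/0.8114 = 16.1 days.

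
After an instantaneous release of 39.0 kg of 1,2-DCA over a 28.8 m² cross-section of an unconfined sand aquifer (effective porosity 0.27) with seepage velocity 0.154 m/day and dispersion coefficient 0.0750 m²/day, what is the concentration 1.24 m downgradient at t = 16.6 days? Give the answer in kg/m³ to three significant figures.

For an instantaneous plane source, C(x,t) = M/(n_e·A·√(4πDt)) · exp(−(x−vt)²/(4Dt)), with n_e·A the pore (flow) area.
Plume center vt = 0.154 × 16.6 = 2.5564 m, so the well at 1.24 m is 1.3164 m upgradient of the peak.
√(4πDt) = 3.955 m, giving peak height M/(n_e·A·√(4πDt)) = 39.0/(0.27 × 28.8 × 3.955) = 1.268 kg/m³.
(x−vt)²/(4Dt) = (-1.3164)²/(4 × 0.0750 × 16.6) = 0.3480; exp(−0.3480) = 0.7061.
C = 1.268 × 0.7061 = 0.895 kg/m³.

0.895 kg/m³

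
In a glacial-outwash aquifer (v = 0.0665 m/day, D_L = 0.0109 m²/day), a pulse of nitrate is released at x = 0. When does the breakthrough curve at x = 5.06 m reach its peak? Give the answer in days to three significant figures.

73.7 days

For the 1D instantaneous-source solution, setting ∂C/∂t = 0 at fixed x gives v²t² + 2Dt − x² = 0, so t = (√(D² + v²x²) − D)/v².
√(D² + v²x²) = √(0.0109² + 0.0665² × 5.06²) = 0.3367; v² = 0.00442225.
t = (0.3367 − 0.0109)/0.00442225 = 73.7 days (vs. the pure-advection estimate x/v = 76.1 d).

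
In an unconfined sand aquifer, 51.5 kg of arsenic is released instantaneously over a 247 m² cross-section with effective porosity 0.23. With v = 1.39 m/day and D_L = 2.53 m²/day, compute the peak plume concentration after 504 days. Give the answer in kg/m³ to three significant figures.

0.00716 kg/m³

The peak of an instantaneous 1D plume sits at x = vt; there the Gaussian factor is 1 and C_max = M/(n_e·A·√(4πDt)), where n_e·A is the pore area the mass is dissolved in.
√(4πDt) = √(4π × 2.53 × 504) = 126.6 m, so C_max = 51.5/(0.23 × 247 × 126.6) = 0.00716 kg/m³.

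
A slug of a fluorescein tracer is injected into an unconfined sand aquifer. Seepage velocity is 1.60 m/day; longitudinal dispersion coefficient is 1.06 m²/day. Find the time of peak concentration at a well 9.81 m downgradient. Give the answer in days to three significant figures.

For the 1D instantaneous-source solution, setting ∂C/∂t = 0 at fixed x gives v²t² + 2Dt − x² = 0, so t = (√(D² + v²x²) − D)/v².
√(D² + v²x²) = √(1.06² + 1.60² × 9.81²) = 15.73; v² = 2.56.
t = (15.73 − 1.06)/2.56 = 5.73 days (vs. the pure-advection estimate x/v = 6.13 d).

5.73 days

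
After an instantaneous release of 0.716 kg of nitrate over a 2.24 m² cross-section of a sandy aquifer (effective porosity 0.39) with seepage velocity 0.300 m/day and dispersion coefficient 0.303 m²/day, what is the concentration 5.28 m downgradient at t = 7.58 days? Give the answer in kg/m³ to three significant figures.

0.0571 kg/m³

For an instantaneous plane source, C(x,t) = M/(n_e·A·√(4πDt)) · exp(−(x−vt)²/(4Dt)), with n_e·A the pore (flow) area.
Plume center vt = 0.300 × 7.58 = 2.274 m, so the well at 5.28 m is 3.006 m downgradient of the peak.
√(4πDt) = 5.372 m, giving peak height M/(n_e·A·√(4πDt)) = 0.716/(0.39 × 2.24 × 5.372) = 0.1526 kg/m³.
(x−vt)²/(4Dt) = (3.006)²/(4 × 0.303 × 7.58) = 0.9836; exp(−0.9836) = 0.3740.
C = 0.1526 × 0.3740 = 0.0571 kg/m³.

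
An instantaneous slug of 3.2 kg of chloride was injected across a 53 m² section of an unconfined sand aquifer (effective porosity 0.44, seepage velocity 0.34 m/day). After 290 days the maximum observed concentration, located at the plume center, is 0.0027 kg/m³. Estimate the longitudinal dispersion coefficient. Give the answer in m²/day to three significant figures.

At the plume center C_max = M/(n_e·A·√(4πDt)), so D = M²/(4πt·(n_e·A·C_max)²).
n_e·A·C_max = 0.44 × 53 × 0.0027 = 0.06296 kg/m.
D = 3.2²/(4π × 290 × 0.06296²) = 0.709 m²/day.

0.709 m²/day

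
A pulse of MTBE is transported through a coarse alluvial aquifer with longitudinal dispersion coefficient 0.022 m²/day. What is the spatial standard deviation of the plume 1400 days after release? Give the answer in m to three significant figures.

7.85 m

Dispersive spreading gives a Gaussian with σ² = 2Dt; advection only shifts the center.
σ = √(2 × 0.022 × 1400) = 7.85 m.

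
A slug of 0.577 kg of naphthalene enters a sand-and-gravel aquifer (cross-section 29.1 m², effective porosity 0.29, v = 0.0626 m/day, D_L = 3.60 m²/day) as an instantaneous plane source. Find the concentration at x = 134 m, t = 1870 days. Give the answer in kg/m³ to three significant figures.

0.000233 kg/m³

For an instantaneous plane source, C(x,t) = M/(n_e·A·√(4πDt)) · exp(−(x−vt)²/(4Dt)), with n_e·A the pore (flow) area.
Plume center vt = 0.0626 × 1870 = 117.062 m, so the well at 134 m is 16.938 m downgradient of the peak.
√(4πDt) = 290.9 m, giving peak height M/(n_e·A·√(4πDt)) = 0.577/(0.29 × 29.1 × 290.9) = 0.0002350 kg/m³.
(x−vt)²/(4Dt) = (16.938)²/(4 × 3.60 × 1870) = 0.01065; exp(−0.01065) = 0.9894.
C = 0.0002350 × 0.9894 = 0.000233 kg/m³.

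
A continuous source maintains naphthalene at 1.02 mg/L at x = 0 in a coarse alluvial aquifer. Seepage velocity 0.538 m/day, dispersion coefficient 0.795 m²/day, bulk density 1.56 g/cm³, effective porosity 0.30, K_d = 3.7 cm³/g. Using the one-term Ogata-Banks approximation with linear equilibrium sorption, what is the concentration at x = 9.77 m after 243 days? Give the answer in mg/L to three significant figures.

Retardation factor R = 1 + ρ_b·K_d/n = 1 + 1.56 × 3.7/0.30 = 20.24.
Sorption retards both mechanisms: v_R = v/R = 0.02658 m/day, D_R = D/R = 0.03928 m²/day.
v_R·t = 0.02658 × 243 = 6.45894 m; 2√(D_R t) = 6.179 m; argument = (9.77 − 6.45894)/6.179 = 0.5359.
C = C₀ × ½·erfc(0.5359) = 1.02 × 0.2243 = 0.229 mg/L.

0.229 mg/L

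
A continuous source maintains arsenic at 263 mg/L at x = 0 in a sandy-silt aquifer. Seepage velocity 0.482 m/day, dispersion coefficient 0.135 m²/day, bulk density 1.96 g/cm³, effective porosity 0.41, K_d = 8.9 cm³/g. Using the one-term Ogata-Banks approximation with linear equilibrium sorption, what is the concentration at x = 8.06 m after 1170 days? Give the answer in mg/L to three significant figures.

Retardation factor R = 1 + ρ_b·K_d/n = 1 + 1.96 × 8.9/0.41 = 43.55.
Sorption retards both mechanisms: v_R = v/R = 0.01107 m/day, D_R = D/R = 0.003100 m²/day.
v_R·t = 0.01107 × 1170 = 12.9519 m; 2√(D_R t) = 3.809 m; argument = (8.06 − 12.9519)/3.809 = -1.284.
C = C₀ × ½·erfc(-1.284) = 263 × 0.9653 = 254 mg/L.

254 mg/L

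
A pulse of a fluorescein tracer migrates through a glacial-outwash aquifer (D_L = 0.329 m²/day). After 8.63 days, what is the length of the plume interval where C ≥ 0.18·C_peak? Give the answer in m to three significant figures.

8.83 m

The plume is Gaussian with σ = √(2Dt) = √(2 × 0.329 × 8.63) = 2.383 m.
C/C_peak = exp(−Δx²/(2σ²)) = 0.18 ⇒ Δx = σ·√(−2 ln 0.18) = 2.383 × 1.852 = 4.413 m.
Width = 2Δx = 8.83 m.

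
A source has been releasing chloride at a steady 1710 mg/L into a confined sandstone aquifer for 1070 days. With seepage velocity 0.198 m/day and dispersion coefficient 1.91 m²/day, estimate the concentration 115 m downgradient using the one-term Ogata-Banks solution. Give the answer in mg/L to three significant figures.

For a continuous step input, C/C₀ ≈ ½·erfc((x−vt)/(2√(Dt))).
vt = 0.198 × 1070 = 211.86 m and 2√(Dt) = 2√(1.91 × 1070) = 90.41 m.
Argument (x−vt)/(2√(Dt)) = (115 − 211.86)/90.41 = -1.071; ½·erfc(-1.071) = 0.9351.
C = 1710 × 0.9351 = 1600 mg/L.

1600 mg/L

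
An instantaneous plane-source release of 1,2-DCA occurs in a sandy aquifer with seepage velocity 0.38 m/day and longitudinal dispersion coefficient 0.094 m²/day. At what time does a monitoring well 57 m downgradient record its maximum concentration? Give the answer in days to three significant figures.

For the 1D instantaneous-source solution, setting ∂C/∂t = 0 at fixed x gives v²t² + 2Dt − x² = 0, so t = (√(D² + v²x²) − D)/v².
√(D² + v²x²) = √(0.094² + 0.38² × 57²) = 21.66; v² = 0.1444.
t = (21.66 − 0.094)/0.1444 = 149 days (vs. the pure-advection estimate x/v = 150 d).

149 days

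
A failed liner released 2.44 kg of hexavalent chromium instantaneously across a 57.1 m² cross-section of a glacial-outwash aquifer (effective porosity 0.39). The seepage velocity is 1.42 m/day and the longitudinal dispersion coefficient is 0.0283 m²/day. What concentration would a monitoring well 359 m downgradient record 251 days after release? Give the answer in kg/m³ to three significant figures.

0.00918 kg/m³

For an instantaneous plane source, C(x,t) = M/(n_e·A·√(4πDt)) · exp(−(x−vt)²/(4Dt)), with n_e·A the pore (flow) area.
Plume center vt = 1.42 × 251 = 356.42 m, so the well at 359 m is 2.58 m downgradient of the peak.
√(4πDt) = 9.448 m, giving peak height M/(n_e·A·√(4πDt)) = 2.44/(0.39 × 57.1 × 9.448) = 0.01160 kg/m³.
(x−vt)²/(4Dt) = (2.58)²/(4 × 0.0283 × 251) = 0.2343; exp(−0.2343) = 0.7911.
C = 0.01160 × 0.7911 = 0.00918 kg/m³.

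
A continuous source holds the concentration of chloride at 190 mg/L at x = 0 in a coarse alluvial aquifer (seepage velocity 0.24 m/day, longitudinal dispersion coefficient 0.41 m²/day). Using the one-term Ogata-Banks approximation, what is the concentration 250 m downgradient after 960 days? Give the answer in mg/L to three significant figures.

46.1 mg/L

For a continuous step input, C/C₀ ≈ ½·erfc((x−vt)/(2√(Dt))).
vt = 0.24 × 960 = 230.4 m and 2√(Dt) = 2√(0.41 × 960) = 39.68 m.
Argument (x−vt)/(2√(Dt)) = (250 − 230.4)/39.68 = 0.4940; ½·erfc(0.4940) = 0.2424.
C = 190 × 0.2424 = 46.1 mg/L.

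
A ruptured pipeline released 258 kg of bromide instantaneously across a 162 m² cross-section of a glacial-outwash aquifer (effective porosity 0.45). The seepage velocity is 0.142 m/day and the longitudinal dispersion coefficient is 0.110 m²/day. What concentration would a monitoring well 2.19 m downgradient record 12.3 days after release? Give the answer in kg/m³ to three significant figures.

For an instantaneous plane source, C(x,t) = M/(n_e·A·√(4πDt)) · exp(−(x−vt)²/(4Dt)), with n_e·A the pore (flow) area.
Plume center vt = 0.142 × 12.3 = 1.7466 m, so the well at 2.19 m is 0.4434 m downgradient of the peak.
√(4πDt) = 4.123 m, giving peak height M/(n_e·A·√(4πDt)) = 258/(0.45 × 162 × 4.123) = 0.8584 kg/m³.
(x−vt)²/(4Dt) = (0.4434)²/(4 × 0.110 × 12.3) = 0.03633; exp(−0.03633) = 0.9643.
C = 0.8584 × 0.9643 = 0.828 kg/m³.

0.828 kg/m³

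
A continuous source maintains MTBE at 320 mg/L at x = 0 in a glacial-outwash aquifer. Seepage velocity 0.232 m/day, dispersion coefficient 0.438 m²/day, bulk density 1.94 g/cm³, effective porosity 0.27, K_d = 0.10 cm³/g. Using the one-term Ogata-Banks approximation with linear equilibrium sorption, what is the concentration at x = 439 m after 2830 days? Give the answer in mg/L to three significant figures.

21.4 mg/L

Retardation factor R = 1 + ρ_b·K_d/n = 1 + 1.94 × 0.10/0.27 = 1.719.
Sorption retards both mechanisms: v_R = v/R = 0.1350 m/day, D_R = D/R = 0.2548 m²/day.
v_R·t = 0.1350 × 2830 = 382.05 m; 2√(D_R t) = 53.71 m; argument = (439 − 382.05)/53.71 = 1.060.
C = C₀ × ½·erfc(1.060) = 320 × 0.06693 = 21.4 mg/L.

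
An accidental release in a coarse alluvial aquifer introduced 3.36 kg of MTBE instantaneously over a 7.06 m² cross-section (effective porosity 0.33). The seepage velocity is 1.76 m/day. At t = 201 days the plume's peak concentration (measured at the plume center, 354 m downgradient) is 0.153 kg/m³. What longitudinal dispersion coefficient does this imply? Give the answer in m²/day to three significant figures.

0.0352 m²/day

At the plume center C_max = M/(n_e·A·√(4πDt)), so D = M²/(4πt·(n_e·A·C_max)²).
n_e·A·C_max = 0.33 × 7.06 × 0.153 = 0.3565 kg/m.
D = 3.36²/(4π × 201 × 0.3565²) = 0.0352 m²/day.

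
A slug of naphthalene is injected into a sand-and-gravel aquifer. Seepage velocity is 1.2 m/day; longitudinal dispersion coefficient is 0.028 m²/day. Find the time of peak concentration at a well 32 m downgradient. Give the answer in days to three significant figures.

26.6 days

For the 1D instantaneous-source solution, setting ∂C/∂t = 0 at fixed x gives v²t² + 2Dt − x² = 0, so t = (√(D² + v²x²) − D)/v².
√(D² + v²x²) = √(0.028² + 1.2² × 32²) = 38.40; v² = 1.44.
t = (38.40 − 0.028)/1.44 = 26.6 days (vs. the pure-advection estimate x/v = 26.7 d).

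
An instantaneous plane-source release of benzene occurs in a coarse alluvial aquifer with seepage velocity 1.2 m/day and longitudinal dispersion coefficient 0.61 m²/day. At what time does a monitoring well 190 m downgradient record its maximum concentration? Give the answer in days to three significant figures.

158 days

For the 1D instantaneous-source solution, setting ∂C/∂t = 0 at fixed x gives v²t² + 2Dt − x² = 0, so t = (√(D² + v²x²) − D)/v².
√(D² + v²x²) = √(0.61² + 1.2² × 190²) = 228.0; v² = 1.44.
t = (228.0 − 0.61)/1.44 = 158 days (vs. the pure-advection estimate x/v = 158 d).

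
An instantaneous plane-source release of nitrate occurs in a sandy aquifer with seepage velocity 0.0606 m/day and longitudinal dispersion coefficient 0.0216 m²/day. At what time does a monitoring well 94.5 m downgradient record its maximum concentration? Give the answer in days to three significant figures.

For the 1D instantaneous-source solution, setting ∂C/∂t = 0 at fixed x gives v²t² + 2Dt − x² = 0, so t = (√(D² + v²x²) − D)/v².
√(D² + v²x²) = √(0.0216² + 0.0606² × 94.5²) = 5.727; v² = 0.00367236.
t = (5.727 − 0.0216)/0.00367236 = 1550 days (vs. the pure-advection estimate x/v = 1560 d).

1550 days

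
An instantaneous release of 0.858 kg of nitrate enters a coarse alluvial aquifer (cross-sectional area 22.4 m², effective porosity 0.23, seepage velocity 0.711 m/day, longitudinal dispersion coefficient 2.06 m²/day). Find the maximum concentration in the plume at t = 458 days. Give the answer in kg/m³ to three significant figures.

The peak of an instantaneous 1D plume sits at x = vt; there the Gaussian factor is 1 and C_max = M/(n_e·A·√(4πDt)), where n_e·A is the pore area the mass is dissolved in.
√(4πDt) = √(4π × 2.06 × 458) = 108.9 m, so C_max = 0.858/(0.23 × 22.4 × 108.9) = 0.00153 kg/m³.

0.00153 kg/m³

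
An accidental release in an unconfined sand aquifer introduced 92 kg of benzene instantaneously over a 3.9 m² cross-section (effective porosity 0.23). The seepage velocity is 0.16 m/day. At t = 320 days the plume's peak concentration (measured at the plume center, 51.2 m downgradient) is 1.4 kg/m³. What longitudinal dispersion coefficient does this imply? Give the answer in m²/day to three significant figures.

1.33 m²/day

At the plume center C_max = M/(n_e·A·√(4πDt)), so D = M²/(4πt·(n_e·A·C_max)²).
n_e·A·C_max = 0.23 × 3.9 × 1.4 = 1.256 kg/m.
D = 92²/(4π × 320 × 1.256²) = 1.33 m²/day.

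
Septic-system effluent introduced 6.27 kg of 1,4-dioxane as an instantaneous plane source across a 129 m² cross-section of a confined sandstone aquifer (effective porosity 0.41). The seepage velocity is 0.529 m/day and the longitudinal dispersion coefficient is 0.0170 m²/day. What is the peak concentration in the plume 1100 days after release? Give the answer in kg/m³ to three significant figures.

0.00773 kg/m³

The peak of an instantaneous 1D plume sits at x = vt; there the Gaussian factor is 1 and C_max = M/(n_e·A·√(4πDt)), where n_e·A is the pore area the mass is dissolved in.
√(4πDt) = √(4π × 0.0170 × 1100) = 15.33 m, so C_max = 6.27/(0.41 × 129 × 15.33) = 0.00773 kg/m³.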